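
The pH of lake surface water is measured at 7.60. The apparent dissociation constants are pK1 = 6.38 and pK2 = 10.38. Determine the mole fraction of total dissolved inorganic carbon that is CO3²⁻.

α₂ = 1 / (1 + [H⁺]/K2 + [H⁺]²/(K1K2)) = 1 / (1 + 10^+2.78 + 10^+1.56)
   = 1 / (1 + 602.56 + 36.308) = 1/639.87 = 0.001563

α₂ = 0.00156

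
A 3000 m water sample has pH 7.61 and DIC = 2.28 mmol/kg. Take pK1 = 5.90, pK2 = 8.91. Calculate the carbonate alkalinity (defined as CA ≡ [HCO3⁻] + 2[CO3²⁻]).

CA = [HCO3⁻] + 2[CO3²⁻] = (α₁ + 2α₂)·DIC
At pH 7.61: [H⁺]/K1 = 10^-1.71 = 0.019498, K2/[H⁺] = 10^-1.30 = 0.050119
α₁ = 1/(1 + 0.019498 + 0.050119) = 1/1.0696 = 0.9349; α₂ = α₁·K2/[H⁺] = 0.04686
α₁ + 2α₂ = 1.0286
CA = 1.0286 × 2.28 = 2.35 mmol/kg

CA = 2.35 mmol/kg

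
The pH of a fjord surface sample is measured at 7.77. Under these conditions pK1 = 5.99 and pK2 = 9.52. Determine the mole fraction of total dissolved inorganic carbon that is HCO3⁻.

α₁ = 0.967

α₁ = 1 / (1 + [H⁺]/K1 + K2/[H⁺]) = 1 / (1 + 10^-1.78 + 10^-1.75)
   = 1 / (1 + 0.016596 + 0.017783) = 1/1.0344 = 0.9668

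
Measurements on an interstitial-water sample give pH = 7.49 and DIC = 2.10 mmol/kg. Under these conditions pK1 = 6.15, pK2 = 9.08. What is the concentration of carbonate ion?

[CO3²⁻] = 0.0504 mmol/kg

α₂ = 1 / (1 + [H⁺]/K2 + [H⁺]²/(K1K2)) = 1 / (1 + 10^+1.59 + 10^+0.25)
   = 1 / (1 + 38.905 + 1.7783) = 1/41.683 = 0.02399
[CO3²⁻] = α₂ × DIC = 0.02399 × 2.10 = 0.0504 mmol/kg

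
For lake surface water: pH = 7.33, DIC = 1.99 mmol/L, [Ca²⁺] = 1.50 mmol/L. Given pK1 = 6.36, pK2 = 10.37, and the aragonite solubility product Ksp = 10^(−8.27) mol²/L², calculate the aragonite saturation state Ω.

α₂ = 1 / (1 + [H⁺]/K2 + [H⁺]²/(K1K2)) = 1 / (1 + 10^+3.04 + 10^+2.07)
   = 1 / (1 + 1096.5 + 117.49) = 1/1215.0 = 0.0008231
[CO3²⁻] = α₂ × DIC = 0.0008231 × 1.99 = 0.001638 mmol/L = 1.638 μmol/L
Ksp = 10^(−8.27) = 5.370×10^-9
Ω = [Ca²⁺][CO3²⁻]/Ksp = (1.50×10^-3)(1.638×10^-6) / 5.370×10^-9 = 0.457

Ω = 0.457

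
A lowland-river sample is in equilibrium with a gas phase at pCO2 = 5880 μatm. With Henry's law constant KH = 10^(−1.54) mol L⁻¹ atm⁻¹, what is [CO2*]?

KH = 10^(−1.54) = 2.884×10^-2 mol L⁻¹ atm⁻¹
[CO2*] = KH · pCO2 = 2.884×10^-2 × 5880×10^-6 atm = 1.70×10^-4 mol/L

[CO2*] = 170 μmol/L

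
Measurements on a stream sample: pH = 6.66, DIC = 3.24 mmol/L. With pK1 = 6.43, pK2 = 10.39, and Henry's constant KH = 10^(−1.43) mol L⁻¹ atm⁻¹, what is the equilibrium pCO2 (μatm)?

α₀ = 1 / (1 + K1/[H⁺] + K1K2/[H⁺]²) = 1 / (1 + 10^+0.23 + 10^-3.50)
   = 1 / (1 + 1.6982 + 0.00031623) = 1/2.6986 = 0.3706
[CO2*] = α₀ × DIC = 0.3706 × 3.24 = 1.201 mmol/L
pCO2 = [CO2*]/KH = 1.201×10^-3 / 3.715×10^-2 = 3.23×10^4 μatm

pCO2 = 3.23×10^4 μatm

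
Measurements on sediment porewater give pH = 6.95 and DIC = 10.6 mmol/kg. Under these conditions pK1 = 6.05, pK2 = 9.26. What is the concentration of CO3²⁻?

α₂ = 1 / (1 + [H⁺]/K2 + [H⁺]²/(K1K2)) = 1 / (1 + 10^+2.31 + 10^+1.41)
   = 1 / (1 + 204.17 + 25.704) = 1/230.88 = 0.004331
[CO3²⁻] = α₂ × DIC = 0.004331 × 10.6 = 0.0459 mmol/kg

[CO3²⁻] = 0.0459 mmol/kg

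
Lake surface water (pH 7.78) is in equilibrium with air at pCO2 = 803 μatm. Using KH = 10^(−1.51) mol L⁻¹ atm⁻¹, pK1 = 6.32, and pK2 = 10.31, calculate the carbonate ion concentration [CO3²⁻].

[CO2*] = KH · pCO2 = 10^(−1.51) × 803×10^-6 = 2.482×10^-5 mol/L
α₀ = 1/(1 + K1/[H⁺] + K1K2/[H⁺]²) = 1/(1 + 10^+1.46 + 10^-1.07) = 0.03342
DIC = [CO2*]/α₀ = 2.482×10^-5 / 0.03342 = 0.7426 mmol/L
[CO3²⁻] = α₂·DIC; α₂ = 0.002844, so [CO3²⁻] = 0.002844 × 0.7426 = 0.00211 mmol/L = 2.11 μmol/L

[CO3²⁻] = 2.11 μmol/L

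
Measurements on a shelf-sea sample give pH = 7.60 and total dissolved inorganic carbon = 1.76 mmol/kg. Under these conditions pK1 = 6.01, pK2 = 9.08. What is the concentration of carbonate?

[CO3²⁻] = 0.0550 mmol/kg

α₂ = 1 / (1 + [H⁺]/K2 + [H⁺]²/(K1K2)) = 1 / (1 + 10^+1.48 + 10^-0.11)
   = 1 / (1 + 30.200 + 0.77625) = 1/31.976 = 0.03127
[CO3²⁻] = α₂ × DIC = 0.03127 × 1.76 = 0.0550 mmol/kg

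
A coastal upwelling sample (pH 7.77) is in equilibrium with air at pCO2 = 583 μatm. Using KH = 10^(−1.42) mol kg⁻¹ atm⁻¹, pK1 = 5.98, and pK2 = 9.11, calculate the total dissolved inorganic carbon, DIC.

[CO2*] = KH · pCO2 = 10^(−1.42) × 583×10^-6 = 2.217×10^-5 mol/kg
α₀ = 1/(1 + K1/[H⁺] + K1K2/[H⁺]²) = 1/(1 + 10^+1.79 + 10^+0.45) = 0.01527
DIC = [CO2*]/α₀ = 2.217×10^-5 / 0.01527 = 1.45 mmol/kg

DIC = 1.45 mmol/kg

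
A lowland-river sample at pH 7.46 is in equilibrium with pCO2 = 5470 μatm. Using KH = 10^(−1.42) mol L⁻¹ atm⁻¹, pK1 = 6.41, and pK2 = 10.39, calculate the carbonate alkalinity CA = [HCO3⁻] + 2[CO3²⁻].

[CO2*] = KH · pCO2 = 10^(−1.42) × 5470×10^-6 = 2.080×10^-4 mol/L
α₀ = 1/(1 + K1/[H⁺] + K1K2/[H⁺]²) = 1/(1 + 10^+1.05 + 10^-1.88) = 0.08174
DIC = [CO2*]/α₀ = 2.080×10^-4 / 0.08174 = 2.544 mmol/L
CA = (α₁ + 2α₂)·DIC = (0.9172 + 2×0.001078) × 2.544 = 2.34 mmol/L

CA = 2.34 mmol/L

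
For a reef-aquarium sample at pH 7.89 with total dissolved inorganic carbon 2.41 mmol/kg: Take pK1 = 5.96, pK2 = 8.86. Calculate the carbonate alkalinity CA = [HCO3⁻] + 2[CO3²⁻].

CA = [HCO3⁻] + 2[CO3²⁻] = (α₁ + 2α₂)·DIC
At pH 7.89: [H⁺]/K1 = 10^-1.93 = 0.011749, K2/[H⁺] = 10^-0.97 = 0.10715
α₁ = 1/(1 + 0.011749 + 0.10715) = 1/1.1189 = 0.8937; α₂ = α₁·K2/[H⁺] = 0.09577
α₁ + 2α₂ = 1.0853
CA = 1.0853 × 2.41 = 2.62 mmol/kg

CA = 2.62 mmol/kg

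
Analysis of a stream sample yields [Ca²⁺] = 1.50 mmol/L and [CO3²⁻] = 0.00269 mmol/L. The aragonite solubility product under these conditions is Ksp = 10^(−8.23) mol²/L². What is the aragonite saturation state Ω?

Ksp = 10^(−8.23) = 5.888×10^-9
Ω = [Ca²⁺][CO3²⁻]/Ksp = (1.50×10^-3)(0.00269×10^-3) / 5.888×10^-9 = 0.685

Ω = 0.685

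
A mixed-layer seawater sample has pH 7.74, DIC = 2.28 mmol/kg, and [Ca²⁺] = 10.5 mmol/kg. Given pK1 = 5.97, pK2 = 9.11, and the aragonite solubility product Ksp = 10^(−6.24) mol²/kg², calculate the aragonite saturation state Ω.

α₂ = 1 / (1 + [H⁺]/K2 + [H⁺]²/(K1K2)) = 1 / (1 + 10^+1.37 + 10^-0.40)
   = 1 / (1 + 23.442 + 0.39811) = 1/24.840 = 0.04026
[CO3²⁻] = α₂ × DIC = 0.04026 × 2.28 = 0.09179 mmol/kg
Ksp = 10^(−6.24) = 5.754×10^-7
Ω = [Ca²⁺][CO3²⁻]/Ksp = (10.5×10^-3)(9.179×10^-5) / 5.754×10^-7 = 1.67

Ω = 1.67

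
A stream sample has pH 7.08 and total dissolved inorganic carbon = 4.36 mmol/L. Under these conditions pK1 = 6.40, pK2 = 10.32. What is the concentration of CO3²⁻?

[CO3²⁻] = 2.07 μmol/L

α₂ = 1 / (1 + [H⁺]/K2 + [H⁺]²/(K1K2)) = 1 / (1 + 10^+3.24 + 10^+2.56)
   = 1 / (1 + 1737.8 + 363.08) = 1/2101.9 = 0.0004758
[CO3²⁻] = α₂ × DIC = 0.0004758 × 4.36 = 0.00207 mmol/L = 2.07 μmol/L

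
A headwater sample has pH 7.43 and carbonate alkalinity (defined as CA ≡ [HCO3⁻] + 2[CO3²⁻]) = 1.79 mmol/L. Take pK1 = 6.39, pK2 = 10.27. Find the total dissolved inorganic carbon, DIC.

DIC = 1.95 mmol/L

CA = [HCO3⁻] + 2[CO3²⁻] = (α₁ + 2α₂)·DIC
At pH 7.43: [H⁺]/K1 = 10^-1.04 = 0.091201, K2/[H⁺] = 10^-2.84 = 0.0014454
α₁ = 1/(1 + 0.091201 + 0.0014454) = 1/1.0926 = 0.9152; α₂ = α₁·K2/[H⁺] = 0.001323
α₁ + 2α₂ = 0.9179
DIC = CA / (α₁ + 2α₂) = 1.79 / 0.9179 = 1.95 mmol/L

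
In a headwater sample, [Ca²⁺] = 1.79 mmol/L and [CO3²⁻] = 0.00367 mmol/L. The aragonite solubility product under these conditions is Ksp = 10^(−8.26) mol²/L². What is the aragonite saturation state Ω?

Ω = 1.20

Ksp = 10^(−8.26) = 5.495×10^-9
Ω = [Ca²⁺][CO3²⁻]/Ksp = (1.79×10^-3)(0.00367×10^-3) / 5.495×10^-9 = 1.20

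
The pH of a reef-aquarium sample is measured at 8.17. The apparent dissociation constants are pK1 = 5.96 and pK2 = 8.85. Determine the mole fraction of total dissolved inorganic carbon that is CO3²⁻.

α₂ = 1 / (1 + [H⁺]/K2 + [H⁺]²/(K1K2)) = 1 / (1 + 10^+0.68 + 10^-1.53)
   = 1 / (1 + 4.7863 + 0.029512) = 1/5.8158 = 0.1719

α₂ = 0.172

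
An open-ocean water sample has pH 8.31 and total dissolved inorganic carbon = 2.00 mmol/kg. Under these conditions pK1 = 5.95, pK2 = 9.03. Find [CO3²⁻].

[CO3²⁻] = 0.319 mmol/kg

α₂ = 1 / (1 + [H⁺]/K2 + [H⁺]²/(K1K2)) = 1 / (1 + 10^+0.72 + 10^-1.64)
   = 1 / (1 + 5.2481 + 0.022909) = 1/6.2710 = 0.1595
[CO3²⁻] = α₂ × DIC = 0.1595 × 2.00 = 0.319 mmol/kg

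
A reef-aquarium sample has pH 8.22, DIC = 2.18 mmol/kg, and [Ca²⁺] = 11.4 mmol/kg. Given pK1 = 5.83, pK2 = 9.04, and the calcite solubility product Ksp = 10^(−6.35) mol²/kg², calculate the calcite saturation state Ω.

Ω = 7.29

α₂ = 1 / (1 + [H⁺]/K2 + [H⁺]²/(K1K2)) = 1 / (1 + 10^+0.82 + 10^-1.57)
   = 1 / (1 + 6.6069 + 0.026915) = 1/7.6338 = 0.1310
[CO3²⁻] = α₂ × DIC = 0.1310 × 2.18 = 0.2856 mmol/kg
Ksp = 10^(−6.35) = 4.467×10^-7
Ω = [Ca²⁺][CO3²⁻]/Ksp = (11.4×10^-3)(2.856×10^-4) / 4.467×10^-7 = 7.29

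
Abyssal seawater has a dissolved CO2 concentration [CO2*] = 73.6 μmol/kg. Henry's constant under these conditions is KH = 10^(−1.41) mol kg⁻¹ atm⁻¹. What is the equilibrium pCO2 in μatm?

pCO2 = 1890 μatm

KH = 10^(−1.41) = 3.890×10^-2 mol kg⁻¹ atm⁻¹
pCO2 = [CO2*]/KH = 73.6×10^-6 / 3.890×10^-2 = 1.89×10^-3 atm = 1890 μatm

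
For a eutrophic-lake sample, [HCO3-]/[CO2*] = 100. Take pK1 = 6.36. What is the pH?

pH = 8.36

From K1 = [H⁺][HCO3-]/[CO2*]:  pH = pK1 + log₁₀([HCO3-]/[CO2*])
log₁₀(100) = +2.000
pH = 6.36 + (+2.000) = 8.36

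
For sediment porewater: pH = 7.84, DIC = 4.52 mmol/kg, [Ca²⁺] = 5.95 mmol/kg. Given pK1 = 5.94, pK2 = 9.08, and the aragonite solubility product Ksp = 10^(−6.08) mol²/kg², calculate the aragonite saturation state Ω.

α₂ = 1 / (1 + [H⁺]/K2 + [H⁺]²/(K1K2)) = 1 / (1 + 10^+1.24 + 10^-0.66)
   = 1 / (1 + 17.378 + 0.21878) = 1/18.597 = 0.05377
[CO3²⁻] = α₂ × DIC = 0.05377 × 4.52 = 0.2431 mmol/kg
Ksp = 10^(−6.08) = 8.318×10^-7
Ω = [Ca²⁺][CO3²⁻]/Ksp = (5.95×10^-3)(2.431×10^-4) / 8.318×10^-7 = 1.74

Ω = 1.74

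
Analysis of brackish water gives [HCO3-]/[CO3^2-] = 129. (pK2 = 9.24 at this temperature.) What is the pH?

pH = 7.13

From K2 = [H⁺][CO3^2-]/[HCO3-]:  pH = pK2 − log₁₀([HCO3-]/[CO3^2-])
log₁₀(129) = +2.111
pH = 9.24 − (+2.111) = 7.13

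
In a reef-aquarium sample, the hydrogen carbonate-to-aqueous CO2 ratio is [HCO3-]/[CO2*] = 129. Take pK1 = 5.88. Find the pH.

pH = 7.99

From K1 = [H⁺][HCO3-]/[CO2*]:  pH = pK1 + log₁₀([HCO3-]/[CO2*])
log₁₀(129) = +2.111
pH = 5.88 + (+2.111) = 7.99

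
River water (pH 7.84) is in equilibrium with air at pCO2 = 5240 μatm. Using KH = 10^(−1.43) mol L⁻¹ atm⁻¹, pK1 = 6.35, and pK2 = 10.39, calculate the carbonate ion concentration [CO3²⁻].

[CO3²⁻] = 17.0 μmol/L

[CO2*] = KH · pCO2 = 10^(−1.43) × 5240×10^-6 = 1.947×10^-4 mol/L
α₀ = 1/(1 + K1/[H⁺] + K1K2/[H⁺]²) = 1/(1 + 10^+1.49 + 10^-1.06) = 0.03126
DIC = [CO2*]/α₀ = 1.947×10^-4 / 0.03126 = 6.228 mmol/L
[CO3²⁻] = α₂·DIC; α₂ = 0.002723, so [CO3²⁻] = 0.002723 × 6.228 = 0.0170 mmol/L = 17.0 μmol/L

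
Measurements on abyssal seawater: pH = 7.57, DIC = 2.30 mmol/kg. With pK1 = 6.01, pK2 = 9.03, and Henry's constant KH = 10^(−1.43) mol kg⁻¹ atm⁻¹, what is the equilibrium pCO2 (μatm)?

pCO2 = 1610 μatm

α₀ = 1 / (1 + K1/[H⁺] + K1K2/[H⁺]²) = 1 / (1 + 10^+1.56 + 10^+0.10)
   = 1 / (1 + 36.308 + 1.2589) = 1/38.567 = 0.02593
[CO2*] = α₀ × DIC = 0.02593 × 2.30 = 0.05964 mmol/kg
pCO2 = [CO2*]/KH = 5.964×10^-5 / 3.715×10^-2 = 1610 μatm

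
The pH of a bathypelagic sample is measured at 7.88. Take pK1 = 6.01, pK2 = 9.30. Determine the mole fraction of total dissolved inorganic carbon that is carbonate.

α₂ = 1 / (1 + [H⁺]/K2 + [H⁺]²/(K1K2)) = 1 / (1 + 10^+1.42 + 10^-0.45)
   = 1 / (1 + 26.303 + 0.35481) = 1/27.657 = 0.03616

α₂ = 0.0362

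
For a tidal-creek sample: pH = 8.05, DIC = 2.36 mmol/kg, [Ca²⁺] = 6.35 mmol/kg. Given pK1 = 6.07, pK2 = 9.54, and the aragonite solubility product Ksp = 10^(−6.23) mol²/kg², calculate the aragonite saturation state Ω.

Ω = 0.790

α₂ = 1 / (1 + [H⁺]/K2 + [H⁺]²/(K1K2)) = 1 / (1 + 10^+1.49 + 10^-0.49)
   = 1 / (1 + 30.903 + 0.32359) = 1/32.227 = 0.03103
[CO3²⁻] = α₂ × DIC = 0.03103 × 2.36 = 0.07323 mmol/kg
Ksp = 10^(−6.23) = 5.888×10^-7
Ω = [Ca²⁺][CO3²⁻]/Ksp = (6.35×10^-3)(7.323×10^-5) / 5.888×10^-7 = 0.790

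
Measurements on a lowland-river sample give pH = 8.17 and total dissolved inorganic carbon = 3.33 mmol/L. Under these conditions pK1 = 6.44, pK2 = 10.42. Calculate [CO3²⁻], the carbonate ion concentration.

[CO3²⁻] = 18.3 μmol/L

α₂ = 1 / (1 + [H⁺]/K2 + [H⁺]²/(K1K2)) = 1 / (1 + 10^+2.25 + 10^+0.52)
   = 1 / (1 + 177.83 + 3.3113) = 1/182.14 = 0.005490
[CO3²⁻] = α₂ × DIC = 0.005490 × 3.33 = 0.0183 mmol/L = 18.3 μmol/L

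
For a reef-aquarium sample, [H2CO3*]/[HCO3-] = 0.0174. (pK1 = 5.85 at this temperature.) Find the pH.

pH = 7.61

From K1 = [H⁺][HCO3-]/[H2CO3*]:  pH = pK1 − log₁₀([H2CO3*]/[HCO3-])
log₁₀(0.0174) = -1.759
pH = 5.85 − (-1.759) = 7.61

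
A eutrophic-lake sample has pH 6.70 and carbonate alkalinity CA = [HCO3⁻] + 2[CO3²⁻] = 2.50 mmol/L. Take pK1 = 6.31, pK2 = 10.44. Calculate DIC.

DIC = 3.52 mmol/L

CA = [HCO3⁻] + 2[CO3²⁻] = (α₁ + 2α₂)·DIC
At pH 6.70: [H⁺]/K1 = 10^-0.39 = 0.40738, K2/[H⁺] = 10^-3.74 = 0.00018197
α₁ = 1/(1 + 0.40738 + 0.00018197) = 1/1.4076 = 0.7104; α₂ = α₁·K2/[H⁺] = 0.0001293
α₁ + 2α₂ = 0.7107
DIC = CA / (α₁ + 2α₂) = 2.50 / 0.7107 = 3.52 mmol/L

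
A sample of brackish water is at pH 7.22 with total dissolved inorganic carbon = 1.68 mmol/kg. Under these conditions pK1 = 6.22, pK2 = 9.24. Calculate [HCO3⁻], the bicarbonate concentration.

α₁ = 1 / (1 + [H⁺]/K1 + K2/[H⁺]) = 1 / (1 + 10^-1.00 + 10^-2.02)
   = 1 / (1 + 0.10000 + 0.0095499) = 1/1.1095 = 0.9013
[HCO3⁻] = α₁ × DIC = 0.9013 × 1.68 = 1.51 mmol/kg

[HCO3⁻] = 1.51 mmol/kg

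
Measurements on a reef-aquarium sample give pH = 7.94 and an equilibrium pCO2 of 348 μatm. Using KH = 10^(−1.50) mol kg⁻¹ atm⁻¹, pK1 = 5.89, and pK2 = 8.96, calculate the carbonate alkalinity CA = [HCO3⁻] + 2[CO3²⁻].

[CO2*] = KH · pCO2 = 10^(−1.50) × 348×10^-6 = 1.100×10^-5 mol/kg
α₀ = 1/(1 + K1/[H⁺] + K1K2/[H⁺]²) = 1/(1 + 10^+2.05 + 10^+1.03) = 0.008070
DIC = [CO2*]/α₀ = 1.100×10^-5 / 0.008070 = 1.364 mmol/kg
CA = (α₁ + 2α₂)·DIC = (0.9055 + 2×0.08647) × 1.364 = 1.47 mmol/kg

CA = 1.47 mmol/kg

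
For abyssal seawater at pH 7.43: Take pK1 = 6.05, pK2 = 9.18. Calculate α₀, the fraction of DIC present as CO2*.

α₀ = 1 / (1 + K1/[H⁺] + K1K2/[H⁺]²) = 1 / (1 + 10^+1.38 + 10^-0.37)
   = 1 / (1 + 23.988 + 0.42658) = 1/25.415 = 0.03935

α₀ = 0.0393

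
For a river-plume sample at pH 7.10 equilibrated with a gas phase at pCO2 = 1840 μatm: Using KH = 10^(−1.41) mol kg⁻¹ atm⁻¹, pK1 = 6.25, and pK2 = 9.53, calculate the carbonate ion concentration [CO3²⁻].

[CO3²⁻] = 1.88 μmol/kg

[CO2*] = KH · pCO2 = 10^(−1.41) × 1840×10^-6 = 7.158×10^-5 mol/kg
α₀ = 1/(1 + K1/[H⁺] + K1K2/[H⁺]²) = 1/(1 + 10^+0.85 + 10^-1.58) = 0.1234
DIC = [CO2*]/α₀ = 7.158×10^-5 / 0.1234 = 0.5802 mmol/kg
[CO3²⁻] = α₂·DIC; α₂ = 0.003245, so [CO3²⁻] = 0.003245 × 0.5802 = 0.00188 mmol/kg = 1.88 μmol/kg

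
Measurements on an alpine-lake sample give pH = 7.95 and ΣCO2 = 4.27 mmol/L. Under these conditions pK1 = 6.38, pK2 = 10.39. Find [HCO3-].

α₁ = 1 / (1 + [H⁺]/K1 + K2/[H⁺]) = 1 / (1 + 10^-1.57 + 10^-2.44)
   = 1 / (1 + 0.026915 + 0.0036308) = 1/1.0305 = 0.9704
[HCO3⁻] = α₁ × DIC = 0.9704 × 4.27 = 4.14 mmol/L

[HCO3⁻] = 4.14 mmol/L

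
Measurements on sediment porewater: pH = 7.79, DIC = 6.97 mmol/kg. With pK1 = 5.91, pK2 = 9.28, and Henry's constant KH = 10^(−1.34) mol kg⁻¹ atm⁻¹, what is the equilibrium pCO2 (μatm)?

α₀ = 1 / (1 + K1/[H⁺] + K1K2/[H⁺]²) = 1 / (1 + 10^+1.88 + 10^+0.39)
   = 1 / (1 + 75.858 + 2.4547) = 1/79.312 = 0.01261
[CO2*] = α₀ × DIC = 0.01261 × 6.97 = 0.08788 mmol/kg
pCO2 = [CO2*]/KH = 8.788×10^-5 / 4.571×10^-2 = 1920 μatm

pCO2 = 1920 μatm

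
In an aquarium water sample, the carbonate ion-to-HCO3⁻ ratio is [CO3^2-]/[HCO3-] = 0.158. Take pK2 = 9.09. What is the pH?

From K2 = [H⁺][CO3^2-]/[HCO3-]:  pH = pK2 + log₁₀([CO3^2-]/[HCO3-])
log₁₀(0.158) = -0.801
pH = 9.09 + (-0.801) = 8.29

pH = 8.29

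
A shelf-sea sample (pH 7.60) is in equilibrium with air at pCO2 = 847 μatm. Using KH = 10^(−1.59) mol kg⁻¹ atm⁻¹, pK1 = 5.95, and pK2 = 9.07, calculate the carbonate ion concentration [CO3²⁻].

[CO3²⁻] = 0.0330 mmol/kg

[CO2*] = KH · pCO2 = 10^(−1.59) × 847×10^-6 = 2.177×10^-5 mol/kg
α₀ = 1/(1 + K1/[H⁺] + K1K2/[H⁺]²) = 1/(1 + 10^+1.65 + 10^+0.18) = 0.02119
DIC = [CO2*]/α₀ = 2.177×10^-5 / 0.02119 = 1.027 mmol/kg
[CO3²⁻] = α₂·DIC; α₂ = 0.03208, so [CO3²⁻] = 0.03208 × 1.027 = 0.0330 mmol/kg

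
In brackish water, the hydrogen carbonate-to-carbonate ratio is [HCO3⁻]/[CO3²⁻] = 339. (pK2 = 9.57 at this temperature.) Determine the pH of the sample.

From K2 = [H⁺][CO3²⁻]/[HCO3⁻]:  pH = pK2 − log₁₀([HCO3⁻]/[CO3²⁻])
log₁₀(339) = +2.530
pH = 9.57 − (+2.530) = 7.04

pH = 7.04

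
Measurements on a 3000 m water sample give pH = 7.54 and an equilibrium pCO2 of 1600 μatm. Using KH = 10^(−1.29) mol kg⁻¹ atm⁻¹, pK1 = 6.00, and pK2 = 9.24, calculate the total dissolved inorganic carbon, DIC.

DIC = 2.98 mmol/kg

[CO2*] = KH · pCO2 = 10^(−1.29) × 1600×10^-6 = 8.206×10^-5 mol/kg
α₀ = 1/(1 + K1/[H⁺] + K1K2/[H⁺]²) = 1/(1 + 10^+1.54 + 10^-0.16) = 0.02750
DIC = [CO2*]/α₀ = 8.206×10^-5 / 0.02750 = 2.98 mmol/kg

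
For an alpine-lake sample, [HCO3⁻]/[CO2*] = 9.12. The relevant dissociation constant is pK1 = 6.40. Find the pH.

pH = 7.36

From K1 = [H⁺][HCO3⁻]/[CO2*]:  pH = pK1 + log₁₀([HCO3⁻]/[CO2*])
log₁₀(9.12) = +0.960
pH = 6.40 + (+0.960) = 7.36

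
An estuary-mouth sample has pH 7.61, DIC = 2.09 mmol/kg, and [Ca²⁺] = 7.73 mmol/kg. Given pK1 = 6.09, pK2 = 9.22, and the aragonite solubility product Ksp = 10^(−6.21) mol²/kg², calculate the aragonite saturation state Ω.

α₂ = 1 / (1 + [H⁺]/K2 + [H⁺]²/(K1K2)) = 1 / (1 + 10^+1.61 + 10^+0.09)
   = 1 / (1 + 40.738 + 1.2303) = 1/42.968 = 0.02327
[CO3²⁻] = α₂ × DIC = 0.02327 × 2.09 = 0.04864 mmol/kg
Ksp = 10^(−6.21) = 6.166×10^-7
Ω = [Ca²⁺][CO3²⁻]/Ksp = (7.73×10^-3)(4.864×10^-5) / 6.166×10^-7 = 0.610

Ω = 0.610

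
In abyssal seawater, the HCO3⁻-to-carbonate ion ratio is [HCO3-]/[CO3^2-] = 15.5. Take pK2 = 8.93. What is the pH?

pH = 7.74

From K2 = [H⁺][CO3^2-]/[HCO3-]:  pH = pK2 − log₁₀([HCO3-]/[CO3^2-])
log₁₀(15.5) = +1.190
pH = 8.93 − (+1.190) = 7.74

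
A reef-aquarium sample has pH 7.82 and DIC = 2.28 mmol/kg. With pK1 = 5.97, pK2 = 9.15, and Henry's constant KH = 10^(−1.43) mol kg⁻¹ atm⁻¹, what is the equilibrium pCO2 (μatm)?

α₀ = 1 / (1 + K1/[H⁺] + K1K2/[H⁺]²) = 1 / (1 + 10^+1.85 + 10^+0.52)
   = 1 / (1 + 70.795 + 3.3113) = 1/75.106 = 0.01331
[CO2*] = α₀ × DIC = 0.01331 × 2.28 = 0.03036 mmol/kg
pCO2 = [CO2*]/KH = 3.036×10^-5 / 3.715×10^-2 = 817 μatm

pCO2 = 817 μatm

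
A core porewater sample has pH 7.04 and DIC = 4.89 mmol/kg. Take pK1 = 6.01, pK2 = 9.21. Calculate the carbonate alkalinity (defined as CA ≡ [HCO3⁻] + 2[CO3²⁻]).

CA = [HCO3⁻] + 2[CO3²⁻] = (α₁ + 2α₂)·DIC
At pH 7.04: [H⁺]/K1 = 10^-1.03 = 0.093325, K2/[H⁺] = 10^-2.17 = 0.0067608
α₁ = 1/(1 + 0.093325 + 0.0067608) = 1/1.1001 = 0.9090; α₂ = α₁·K2/[H⁺] = 0.006146
α₁ + 2α₂ = 0.9213
CA = 0.9213 × 4.89 = 4.51 mmol/kg

CA = 4.51 mmol/kg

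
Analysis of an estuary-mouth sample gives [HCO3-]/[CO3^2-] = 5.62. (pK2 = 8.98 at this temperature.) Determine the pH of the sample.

From K2 = [H⁺][CO3^2-]/[HCO3-]:  pH = pK2 − log₁₀([HCO3-]/[CO3^2-])
log₁₀(5.62) = +0.750
pH = 8.98 − (+0.750) = 8.23

pH = 8.23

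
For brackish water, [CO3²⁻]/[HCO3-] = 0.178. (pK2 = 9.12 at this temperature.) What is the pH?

From K2 = [H⁺][CO3²⁻]/[HCO3-]:  pH = pK2 + log₁₀([CO3²⁻]/[HCO3-])
log₁₀(0.178) = -0.750
pH = 9.12 + (-0.750) = 8.37

pH = 8.37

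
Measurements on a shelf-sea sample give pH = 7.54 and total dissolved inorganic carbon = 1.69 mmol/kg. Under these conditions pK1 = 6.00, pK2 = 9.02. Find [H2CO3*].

[CO2*] = 0.0459 mmol/kg

α₀ = 1 / (1 + K1/[H⁺] + K1K2/[H⁺]²) = 1 / (1 + 10^+1.54 + 10^+0.06)
   = 1 / (1 + 34.674 + 1.1482) = 1/36.822 = 0.02716
[CO2*] = α₀ × DIC = 0.02716 × 1.69 = 0.0459 mmol/kg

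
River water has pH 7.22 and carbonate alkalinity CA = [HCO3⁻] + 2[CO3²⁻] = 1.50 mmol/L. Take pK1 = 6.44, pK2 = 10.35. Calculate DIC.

CA = [HCO3⁻] + 2[CO3²⁻] = (α₁ + 2α₂)·DIC
At pH 7.22: [H⁺]/K1 = 10^-0.78 = 0.16596, K2/[H⁺] = 10^-3.13 = 0.00074131
α₁ = 1/(1 + 0.16596 + 0.00074131) = 1/1.1667 = 0.8571; α₂ = α₁·K2/[H⁺] = 0.0006354
α₁ + 2α₂ = 0.8584
DIC = CA / (α₁ + 2α₂) = 1.50 / 0.8584 = 1.75 mmol/L

DIC = 1.75 mmol/L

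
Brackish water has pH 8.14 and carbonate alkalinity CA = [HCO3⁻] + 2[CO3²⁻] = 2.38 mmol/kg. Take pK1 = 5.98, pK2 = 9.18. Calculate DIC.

CA = [HCO3⁻] + 2[CO3²⁻] = (α₁ + 2α₂)·DIC
At pH 8.14: [H⁺]/K1 = 10^-2.16 = 0.0069183, K2/[H⁺] = 10^-1.04 = 0.091201
α₁ = 1/(1 + 0.0069183 + 0.091201) = 1/1.0981 = 0.9106; α₂ = α₁·K2/[H⁺] = 0.08305
α₁ + 2α₂ = 1.0768
DIC = CA / (α₁ + 2α₂) = 2.38 / 1.0768 = 2.21 mmol/kg

DIC = 2.21 mmol/kg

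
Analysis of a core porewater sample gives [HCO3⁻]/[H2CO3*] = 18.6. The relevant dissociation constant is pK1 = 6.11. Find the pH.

pH = 7.38

From K1 = [H⁺][HCO3⁻]/[H2CO3*]:  pH = pK1 + log₁₀([HCO3⁻]/[H2CO3*])
log₁₀(18.6) = +1.270
pH = 6.11 + (+1.270) = 7.38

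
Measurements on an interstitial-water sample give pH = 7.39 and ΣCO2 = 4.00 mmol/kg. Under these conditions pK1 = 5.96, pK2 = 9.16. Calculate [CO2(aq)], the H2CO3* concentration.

[CO2*] = 0.141 mmol/kg

α₀ = 1 / (1 + K1/[H⁺] + K1K2/[H⁺]²) = 1 / (1 + 10^+1.43 + 10^-0.34)
   = 1 / (1 + 26.915 + 0.45709) = 1/28.372 = 0.03525
[CO2*] = α₀ × DIC = 0.03525 × 4.00 = 0.141 mmol/kg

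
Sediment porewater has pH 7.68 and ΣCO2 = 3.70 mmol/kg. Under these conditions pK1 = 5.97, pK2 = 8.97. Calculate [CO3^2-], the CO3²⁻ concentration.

[CO3²⁻] = 0.177 mmol/kg

α₂ = 1 / (1 + [H⁺]/K2 + [H⁺]²/(K1K2)) = 1 / (1 + 10^+1.29 + 10^-0.42)
   = 1 / (1 + 19.498 + 0.38019) = 1/20.879 = 0.04790
[CO3²⁻] = α₂ × DIC = 0.04790 × 3.70 = 0.177 mmol/kg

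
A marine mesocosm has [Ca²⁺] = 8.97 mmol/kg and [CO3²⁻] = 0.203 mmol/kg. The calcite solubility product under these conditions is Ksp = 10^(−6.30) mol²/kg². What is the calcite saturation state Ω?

Ω = 3.63

Ksp = 10^(−6.30) = 5.012×10^-7
Ω = [Ca²⁺][CO3²⁻]/Ksp = (8.97×10^-3)(0.203×10^-3) / 5.012×10^-7 = 3.63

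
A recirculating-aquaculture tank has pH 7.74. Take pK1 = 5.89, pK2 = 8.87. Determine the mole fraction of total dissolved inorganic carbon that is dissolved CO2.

α₀ = 1 / (1 + K1/[H⁺] + K1K2/[H⁺]²) = 1 / (1 + 10^+1.85 + 10^+0.72)
   = 1 / (1 + 70.795 + 5.2481) = 1/77.043 = 0.01298

α₀ = 0.0130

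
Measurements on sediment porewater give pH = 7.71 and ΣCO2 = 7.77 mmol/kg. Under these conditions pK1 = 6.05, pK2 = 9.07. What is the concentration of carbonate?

α₂ = 1 / (1 + [H⁺]/K2 + [H⁺]²/(K1K2)) = 1 / (1 + 10^+1.36 + 10^-0.30)
   = 1 / (1 + 22.909 + 0.50119) = 1/24.410 = 0.04097
[CO3²⁻] = α₂ × DIC = 0.04097 × 7.77 = 0.318 mmol/kg

[CO3²⁻] = 0.318 mmol/kg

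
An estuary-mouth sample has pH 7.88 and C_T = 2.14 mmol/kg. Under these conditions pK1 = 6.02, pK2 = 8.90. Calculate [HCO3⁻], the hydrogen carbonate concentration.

α₁ = 1 / (1 + [H⁺]/K1 + K2/[H⁺]) = 1 / (1 + 10^-1.86 + 10^-1.02)
   = 1 / (1 + 0.013804 + 0.095499) = 1/1.1093 = 0.9015
[HCO3⁻] = α₁ × DIC = 0.9015 × 2.14 = 1.93 mmol/kg

[HCO3⁻] = 1.93 mmol/kg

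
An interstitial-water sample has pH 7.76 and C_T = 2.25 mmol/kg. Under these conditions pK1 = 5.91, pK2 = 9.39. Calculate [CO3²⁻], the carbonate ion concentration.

[CO3²⁻] = 0.0508 mmol/kg

α₂ = 1 / (1 + [H⁺]/K2 + [H⁺]²/(K1K2)) = 1 / (1 + 10^+1.63 + 10^-0.22)
   = 1 / (1 + 42.658 + 0.60256) = 1/44.261 = 0.02259
[CO3²⁻] = α₂ × DIC = 0.02259 × 2.25 = 0.0508 mmol/kg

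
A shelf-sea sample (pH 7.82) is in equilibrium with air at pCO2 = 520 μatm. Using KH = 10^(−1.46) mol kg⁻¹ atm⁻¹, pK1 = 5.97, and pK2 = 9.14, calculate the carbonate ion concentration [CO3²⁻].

[CO2*] = KH · pCO2 = 10^(−1.46) × 520×10^-6 = 1.803×10^-5 mol/kg
α₀ = 1/(1 + K1/[H⁺] + K1K2/[H⁺]²) = 1/(1 + 10^+1.85 + 10^+0.53) = 0.01330
DIC = [CO2*]/α₀ = 1.803×10^-5 / 0.01330 = 1.356 mmol/kg
[CO3²⁻] = α₂·DIC; α₂ = 0.04507, so [CO3²⁻] = 0.04507 × 1.356 = 0.0611 mmol/kg

[CO3²⁻] = 0.0611 mmol/kg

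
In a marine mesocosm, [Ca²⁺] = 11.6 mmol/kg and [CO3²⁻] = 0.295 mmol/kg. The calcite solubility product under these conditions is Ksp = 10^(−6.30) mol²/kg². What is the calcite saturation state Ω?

Ω = 6.83

Ksp = 10^(−6.30) = 5.012×10^-7
Ω = [Ca²⁺][CO3²⁻]/Ksp = (11.6×10^-3)(0.295×10^-3) / 5.012×10^-7 = 6.83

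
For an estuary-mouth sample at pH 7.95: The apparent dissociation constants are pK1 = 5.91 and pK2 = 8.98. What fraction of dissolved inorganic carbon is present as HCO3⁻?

α₁ = 0.907

α₁ = 1 / (1 + [H⁺]/K1 + K2/[H⁺]) = 1 / (1 + 10^-2.04 + 10^-1.03)
   = 1 / (1 + 0.0091201 + 0.093325) = 1/1.1024 = 0.9071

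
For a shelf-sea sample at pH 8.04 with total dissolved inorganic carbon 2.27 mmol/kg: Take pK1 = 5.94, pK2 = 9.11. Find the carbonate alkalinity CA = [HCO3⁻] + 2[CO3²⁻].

CA = 2.43 mmol/kg

CA = [HCO3⁻] + 2[CO3²⁻] = (α₁ + 2α₂)·DIC
At pH 8.04: [H⁺]/K1 = 10^-2.10 = 0.0079433, K2/[H⁺] = 10^-1.07 = 0.085114
α₁ = 1/(1 + 0.0079433 + 0.085114) = 1/1.0931 = 0.9149; α₂ = α₁·K2/[H⁺] = 0.07787
α₁ + 2α₂ = 1.0706
CA = 1.0706 × 2.27 = 2.43 mmol/kg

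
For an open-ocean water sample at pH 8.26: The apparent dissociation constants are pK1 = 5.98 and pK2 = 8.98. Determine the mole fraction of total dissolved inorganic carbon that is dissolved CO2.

α₀ = 0.00439

α₀ = 1 / (1 + K1/[H⁺] + K1K2/[H⁺]²) = 1 / (1 + 10^+2.28 + 10^+1.56)
   = 1 / (1 + 190.55 + 36.308) = 1/227.85 = 0.004389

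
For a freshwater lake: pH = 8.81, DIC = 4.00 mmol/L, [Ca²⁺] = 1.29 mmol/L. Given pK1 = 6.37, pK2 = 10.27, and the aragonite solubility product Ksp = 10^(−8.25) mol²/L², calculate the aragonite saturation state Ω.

α₂ = 1 / (1 + [H⁺]/K2 + [H⁺]²/(K1K2)) = 1 / (1 + 10^+1.46 + 10^-0.98)
   = 1 / (1 + 28.840 + 0.10471) = 1/29.945 = 0.03339
[CO3²⁻] = α₂ × DIC = 0.03339 × 4.00 = 0.1336 mmol/L
Ksp = 10^(−8.25) = 5.623×10^-9
Ω = [Ca²⁺][CO3²⁻]/Ksp = (1.29×10^-3)(1.336×10^-4) / 5.623×10^-9 = 30.6

Ω = 30.6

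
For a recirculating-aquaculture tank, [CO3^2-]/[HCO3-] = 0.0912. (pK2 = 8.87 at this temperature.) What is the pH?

From K2 = [H⁺][CO3^2-]/[HCO3-]:  pH = pK2 + log₁₀([CO3^2-]/[HCO3-])
log₁₀(0.0912) = -1.040
pH = 8.87 + (-1.040) = 7.83

pH = 7.83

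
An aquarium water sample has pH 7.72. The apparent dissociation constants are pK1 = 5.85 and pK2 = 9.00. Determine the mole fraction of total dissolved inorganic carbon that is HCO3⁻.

α₁ = 0.938

α₁ = 1 / (1 + [H⁺]/K1 + K2/[H⁺]) = 1 / (1 + 10^-1.87 + 10^-1.28)
   = 1 / (1 + 0.013490 + 0.052481) = 1/1.0660 = 0.9381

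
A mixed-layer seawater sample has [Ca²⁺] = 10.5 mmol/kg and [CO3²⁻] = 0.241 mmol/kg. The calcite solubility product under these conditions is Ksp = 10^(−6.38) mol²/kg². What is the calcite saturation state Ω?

Ksp = 10^(−6.38) = 4.169×10^-7
Ω = [Ca²⁺][CO3²⁻]/Ksp = (10.5×10^-3)(0.241×10^-3) / 4.169×10^-7 = 6.07

Ω = 6.07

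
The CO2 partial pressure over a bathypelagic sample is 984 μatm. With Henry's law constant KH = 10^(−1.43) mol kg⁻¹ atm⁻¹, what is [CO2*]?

KH = 10^(−1.43) = 3.715×10^-2 mol kg⁻¹ atm⁻¹
[CO2*] = KH · pCO2 = 3.715×10^-2 × 984×10^-6 atm = 3.66×10^-5 mol/kg

[CO2*] = 36.6 μmol/kg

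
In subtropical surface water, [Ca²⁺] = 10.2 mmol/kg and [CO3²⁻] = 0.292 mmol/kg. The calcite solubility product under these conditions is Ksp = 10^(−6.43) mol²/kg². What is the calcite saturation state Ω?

Ω = 8.02

Ksp = 10^(−6.43) = 3.715×10^-7
Ω = [Ca²⁺][CO3²⁻]/Ksp = (10.2×10^-3)(0.292×10^-3) / 3.715×10^-7 = 8.02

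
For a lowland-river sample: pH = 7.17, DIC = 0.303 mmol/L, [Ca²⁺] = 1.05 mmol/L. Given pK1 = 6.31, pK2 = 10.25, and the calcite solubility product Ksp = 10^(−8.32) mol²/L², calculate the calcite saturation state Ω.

α₂ = 1 / (1 + [H⁺]/K2 + [H⁺]²/(K1K2)) = 1 / (1 + 10^+3.08 + 10^+2.22)
   = 1 / (1 + 1202.3 + 165.96) = 1/1369.2 = 0.0007303
[CO3²⁻] = α₂ × DIC = 0.0007303 × 0.303 = 0.0002213 mmol/L = 0.2213 μmol/L
Ksp = 10^(−8.32) = 4.786×10^-9
Ω = [Ca²⁺][CO3²⁻]/Ksp = (1.05×10^-3)(2.213×10^-7) / 4.786×10^-9 = 0.0485

Ω = 0.0485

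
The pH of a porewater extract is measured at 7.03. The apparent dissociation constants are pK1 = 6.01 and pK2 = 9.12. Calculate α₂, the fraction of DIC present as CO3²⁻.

α₂ = 0.00737

α₂ = 1 / (1 + [H⁺]/K2 + [H⁺]²/(K1K2)) = 1 / (1 + 10^+2.09 + 10^+1.07)
   = 1 / (1 + 123.03 + 11.749) = 1/135.78 = 0.007365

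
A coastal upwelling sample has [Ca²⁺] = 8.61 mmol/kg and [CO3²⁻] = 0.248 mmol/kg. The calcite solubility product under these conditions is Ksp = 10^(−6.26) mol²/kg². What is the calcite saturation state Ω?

Ksp = 10^(−6.26) = 5.495×10^-7
Ω = [Ca²⁺][CO3²⁻]/Ksp = (8.61×10^-3)(0.248×10^-3) / 5.495×10^-7 = 3.89

Ω = 3.89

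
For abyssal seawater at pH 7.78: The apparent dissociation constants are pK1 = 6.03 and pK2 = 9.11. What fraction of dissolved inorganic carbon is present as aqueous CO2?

α₀ = 1 / (1 + K1/[H⁺] + K1K2/[H⁺]²) = 1 / (1 + 10^+1.75 + 10^+0.42)
   = 1 / (1 + 56.234 + 2.6303) = 1/59.864 = 0.01670

α₀ = 0.0167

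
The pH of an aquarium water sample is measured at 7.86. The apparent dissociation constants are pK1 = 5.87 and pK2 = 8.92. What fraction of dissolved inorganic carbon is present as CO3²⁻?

α₂ = 1 / (1 + [H⁺]/K2 + [H⁺]²/(K1K2)) = 1 / (1 + 10^+1.06 + 10^-0.93)
   = 1 / (1 + 11.482 + 0.11749) = 1/12.599 = 0.07937

α₂ = 0.0794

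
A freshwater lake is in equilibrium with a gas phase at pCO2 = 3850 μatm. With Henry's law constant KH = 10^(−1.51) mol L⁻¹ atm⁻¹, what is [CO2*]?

[CO2*] = 119 μmol/L

KH = 10^(−1.51) = 3.090×10^-2 mol L⁻¹ atm⁻¹
[CO2*] = KH · pCO2 = 3.090×10^-2 × 3850×10^-6 atm = 1.19×10^-4 mol/L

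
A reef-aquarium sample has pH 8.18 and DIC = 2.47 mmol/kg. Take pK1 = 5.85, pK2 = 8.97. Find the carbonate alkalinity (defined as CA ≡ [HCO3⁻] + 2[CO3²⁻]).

CA = [HCO3⁻] + 2[CO3²⁻] = (α₁ + 2α₂)·DIC
At pH 8.18: [H⁺]/K1 = 10^-2.33 = 0.0046774, K2/[H⁺] = 10^-0.79 = 0.16218
α₁ = 1/(1 + 0.0046774 + 0.16218) = 1/1.1669 = 0.8570; α₂ = α₁·K2/[H⁺] = 0.1390
α₁ + 2α₂ = 1.1350
CA = 1.1350 × 2.47 = 2.80 mmol/kg

CA = 2.80 mmol/kg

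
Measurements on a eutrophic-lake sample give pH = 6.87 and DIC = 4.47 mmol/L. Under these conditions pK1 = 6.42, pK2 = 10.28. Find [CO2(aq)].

[CO2*] = 1.17 mmol/L

α₀ = 1 / (1 + K1/[H⁺] + K1K2/[H⁺]²) = 1 / (1 + 10^+0.45 + 10^-2.96)
   = 1 / (1 + 2.8184 + 0.0010965) = 1/3.8195 = 0.2618
[CO2*] = α₀ × DIC = 0.2618 × 4.47 = 1.17 mmol/L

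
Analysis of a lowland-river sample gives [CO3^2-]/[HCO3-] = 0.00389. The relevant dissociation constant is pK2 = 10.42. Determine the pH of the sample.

From K2 = [H⁺][CO3^2-]/[HCO3-]:  pH = pK2 + log₁₀([CO3^2-]/[HCO3-])
log₁₀(0.00389) = -2.410
pH = 10.42 + (-2.410) = 8.01

pH = 8.01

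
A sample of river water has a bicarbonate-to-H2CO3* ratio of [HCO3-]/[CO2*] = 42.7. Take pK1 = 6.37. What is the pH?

From K1 = [H⁺][HCO3-]/[CO2*]:  pH = pK1 + log₁₀([HCO3-]/[CO2*])
log₁₀(42.7) = +1.630
pH = 6.37 + (+1.630) = 8.00

pH = 8.00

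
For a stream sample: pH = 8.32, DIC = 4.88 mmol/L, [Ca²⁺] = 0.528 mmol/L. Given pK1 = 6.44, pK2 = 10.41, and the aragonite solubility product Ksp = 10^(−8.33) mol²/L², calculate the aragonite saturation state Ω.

Ω = 4.38

α₂ = 1 / (1 + [H⁺]/K2 + [H⁺]²/(K1K2)) = 1 / (1 + 10^+2.09 + 10^+0.21)
   = 1 / (1 + 123.03 + 1.6218) = 1/125.65 = 0.007959
[CO3²⁻] = α₂ × DIC = 0.007959 × 4.88 = 0.03884 mmol/L
Ksp = 10^(−8.33) = 4.677×10^-9
Ω = [Ca²⁺][CO3²⁻]/Ksp = (0.528×10^-3)(3.884×10^-5) / 4.677×10^-9 = 4.38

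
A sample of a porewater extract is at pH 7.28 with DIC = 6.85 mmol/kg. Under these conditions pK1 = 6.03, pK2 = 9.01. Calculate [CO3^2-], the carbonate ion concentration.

α₂ = 1 / (1 + [H⁺]/K2 + [H⁺]²/(K1K2)) = 1 / (1 + 10^+1.73 + 10^+0.48)
   = 1 / (1 + 53.703 + 3.0200) = 1/57.723 = 0.01732
[CO3²⁻] = α₂ × DIC = 0.01732 × 6.85 = 0.119 mmol/kg

[CO3²⁻] = 0.119 mmol/kg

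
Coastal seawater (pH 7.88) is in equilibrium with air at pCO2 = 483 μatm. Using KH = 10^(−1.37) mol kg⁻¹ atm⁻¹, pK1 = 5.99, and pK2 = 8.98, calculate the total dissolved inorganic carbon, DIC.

DIC = 1.75 mmol/kg

[CO2*] = KH · pCO2 = 10^(−1.37) × 483×10^-6 = 2.060×10^-5 mol/kg
α₀ = 1/(1 + K1/[H⁺] + K1K2/[H⁺]²) = 1/(1 + 10^+1.89 + 10^+0.79) = 0.01179
DIC = [CO2*]/α₀ = 2.060×10^-5 / 0.01179 = 1.75 mmol/kg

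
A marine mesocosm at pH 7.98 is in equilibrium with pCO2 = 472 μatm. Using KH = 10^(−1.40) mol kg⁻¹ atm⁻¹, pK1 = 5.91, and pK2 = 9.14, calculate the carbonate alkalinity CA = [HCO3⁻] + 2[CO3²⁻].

[CO2*] = KH · pCO2 = 10^(−1.40) × 472×10^-6 = 1.879×10^-5 mol/kg
α₀ = 1/(1 + K1/[H⁺] + K1K2/[H⁺]²) = 1/(1 + 10^+2.07 + 10^+0.91) = 0.007898
DIC = [CO2*]/α₀ = 1.879×10^-5 / 0.007898 = 2.379 mmol/kg
CA = (α₁ + 2α₂)·DIC = (0.9279 + 2×0.06420) × 2.379 = 2.51 mmol/kg

CA = 2.51 mmol/kg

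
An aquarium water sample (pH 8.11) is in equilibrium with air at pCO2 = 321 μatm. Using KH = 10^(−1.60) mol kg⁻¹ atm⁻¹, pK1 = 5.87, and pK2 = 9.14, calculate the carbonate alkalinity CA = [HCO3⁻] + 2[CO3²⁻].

CA = 1.66 mmol/kg

[CO2*] = KH · pCO2 = 10^(−1.60) × 321×10^-6 = 8.063×10^-6 mol/kg
α₀ = 1/(1 + K1/[H⁺] + K1K2/[H⁺]²) = 1/(1 + 10^+2.24 + 10^+1.21) = 0.005236
DIC = [CO2*]/α₀ = 8.063×10^-6 / 0.005236 = 1.540 mmol/kg
CA = (α₁ + 2α₂)·DIC = (0.9099 + 2×0.08491) × 1.540 = 1.66 mmol/kg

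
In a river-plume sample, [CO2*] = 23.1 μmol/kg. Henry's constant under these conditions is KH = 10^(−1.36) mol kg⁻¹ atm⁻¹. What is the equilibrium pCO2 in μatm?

pCO2 = 529 μatm

KH = 10^(−1.36) = 4.365×10^-2 mol kg⁻¹ atm⁻¹
pCO2 = [CO2*]/KH = 23.1×10^-6 / 4.365×10^-2 = 5.29×10^-4 atm = 529 μatm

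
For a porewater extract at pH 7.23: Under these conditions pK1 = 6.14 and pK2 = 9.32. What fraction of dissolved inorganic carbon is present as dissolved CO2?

α₀ = 1 / (1 + K1/[H⁺] + K1K2/[H⁺]²) = 1 / (1 + 10^+1.09 + 10^-1.00)
   = 1 / (1 + 12.303 + 0.10000) = 1/13.403 = 0.07461

α₀ = 0.0746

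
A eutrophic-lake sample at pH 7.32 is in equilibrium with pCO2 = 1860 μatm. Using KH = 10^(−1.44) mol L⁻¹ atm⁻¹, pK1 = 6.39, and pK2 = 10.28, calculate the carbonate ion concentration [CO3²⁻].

[CO3²⁻] = 0.630 μmol/L

[CO2*] = KH · pCO2 = 10^(−1.44) × 1860×10^-6 = 6.753×10^-5 mol/L
α₀ = 1/(1 + K1/[H⁺] + K1K2/[H⁺]²) = 1/(1 + 10^+0.93 + 10^-2.03) = 0.1050
DIC = [CO2*]/α₀ = 6.753×10^-5 / 0.1050 = 0.6430 mmol/L
[CO3²⁻] = α₂·DIC; α₂ = 0.0009802, so [CO3²⁻] = 0.0009802 × 0.6430 = 0.000630 mmol/L = 0.630 μmol/L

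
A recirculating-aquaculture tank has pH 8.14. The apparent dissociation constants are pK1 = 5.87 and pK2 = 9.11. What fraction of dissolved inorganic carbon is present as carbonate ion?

α₂ = 1 / (1 + [H⁺]/K2 + [H⁺]²/(K1K2)) = 1 / (1 + 10^+0.97 + 10^-1.30)
   = 1 / (1 + 9.3325 + 0.050119) = 1/10.383 = 0.09631

α₂ = 0.0963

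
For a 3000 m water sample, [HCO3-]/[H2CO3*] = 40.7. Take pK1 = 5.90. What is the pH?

From K1 = [H⁺][HCO3-]/[H2CO3*]:  pH = pK1 + log₁₀([HCO3-]/[H2CO3*])
log₁₀(40.7) = +1.610
pH = 5.90 + (+1.610) = 7.51

pH = 7.51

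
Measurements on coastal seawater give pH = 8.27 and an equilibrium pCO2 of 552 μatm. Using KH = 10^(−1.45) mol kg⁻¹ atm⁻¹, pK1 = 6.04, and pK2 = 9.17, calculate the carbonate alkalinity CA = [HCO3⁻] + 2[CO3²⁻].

CA = 4.16 mmol/kg

[CO2*] = KH · pCO2 = 10^(−1.45) × 552×10^-6 = 1.959×10^-5 mol/kg
α₀ = 1/(1 + K1/[H⁺] + K1K2/[H⁺]²) = 1/(1 + 10^+2.23 + 10^+1.33) = 0.005203
DIC = [CO2*]/α₀ = 1.959×10^-5 / 0.005203 = 3.764 mmol/kg
CA = (α₁ + 2α₂)·DIC = (0.8836 + 2×0.1112) × 3.764 = 4.16 mmol/kg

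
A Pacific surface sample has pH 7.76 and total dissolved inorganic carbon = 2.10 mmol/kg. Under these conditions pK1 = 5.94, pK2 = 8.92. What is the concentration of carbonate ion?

α₂ = 1 / (1 + [H⁺]/K2 + [H⁺]²/(K1K2)) = 1 / (1 + 10^+1.16 + 10^-0.66)
   = 1 / (1 + 14.454 + 0.21878) = 1/15.673 = 0.06380
[CO3²⁻] = α₂ × DIC = 0.06380 × 2.10 = 0.134 mmol/kg

[CO3²⁻] = 0.134 mmol/kg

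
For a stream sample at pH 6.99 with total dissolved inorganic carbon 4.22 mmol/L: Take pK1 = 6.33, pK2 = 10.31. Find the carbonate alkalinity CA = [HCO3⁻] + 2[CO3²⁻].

CA = [HCO3⁻] + 2[CO3²⁻] = (α₁ + 2α₂)·DIC
At pH 6.99: [H⁺]/K1 = 10^-0.66 = 0.21878, K2/[H⁺] = 10^-3.32 = 0.00047863
α₁ = 1/(1 + 0.21878 + 0.00047863) = 1/1.2193 = 0.8202; α₂ = α₁·K2/[H⁺] = 0.0003926
α₁ + 2α₂ = 0.8210
CA = 0.8210 × 4.22 = 3.46 mmol/L

CA = 3.46 mmol/L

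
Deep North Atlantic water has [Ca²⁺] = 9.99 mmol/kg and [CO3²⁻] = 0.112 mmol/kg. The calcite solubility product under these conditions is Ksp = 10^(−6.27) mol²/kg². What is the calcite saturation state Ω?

Ω = 2.08

Ksp = 10^(−6.27) = 5.370×10^-7
Ω = [Ca²⁺][CO3²⁻]/Ksp = (9.99×10^-3)(0.112×10^-3) / 5.370×10^-7 = 2.08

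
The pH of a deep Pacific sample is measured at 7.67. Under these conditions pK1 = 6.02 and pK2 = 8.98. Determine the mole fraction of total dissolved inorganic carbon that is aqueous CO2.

α₀ = 1 / (1 + K1/[H⁺] + K1K2/[H⁺]²) = 1 / (1 + 10^+1.65 + 10^+0.34)
   = 1 / (1 + 44.668 + 2.1878) = 1/47.856 = 0.02090

α₀ = 0.0209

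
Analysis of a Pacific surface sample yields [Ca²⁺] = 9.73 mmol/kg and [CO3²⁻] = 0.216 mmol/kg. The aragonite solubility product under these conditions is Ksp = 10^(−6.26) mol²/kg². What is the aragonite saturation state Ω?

Ω = 3.82

Ksp = 10^(−6.26) = 5.495×10^-7
Ω = [Ca²⁺][CO3²⁻]/Ksp = (9.73×10^-3)(0.216×10^-3) / 5.495×10^-7 = 3.82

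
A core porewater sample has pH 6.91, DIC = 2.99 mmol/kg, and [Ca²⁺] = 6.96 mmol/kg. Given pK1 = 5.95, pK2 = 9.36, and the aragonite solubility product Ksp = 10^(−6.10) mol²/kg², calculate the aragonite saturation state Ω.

Ω = 0.0835

α₂ = 1 / (1 + [H⁺]/K2 + [H⁺]²/(K1K2)) = 1 / (1 + 10^+2.45 + 10^+1.49)
   = 1 / (1 + 281.84 + 30.903) = 1/313.74 = 0.003187
[CO3²⁻] = α₂ × DIC = 0.003187 × 2.99 = 0.009530 mmol/kg = 9.530 μmol/kg
Ksp = 10^(−6.10) = 7.943×10^-7
Ω = [Ca²⁺][CO3²⁻]/Ksp = (6.96×10^-3)(9.530×10^-6) / 7.943×10^-7 = 0.0835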